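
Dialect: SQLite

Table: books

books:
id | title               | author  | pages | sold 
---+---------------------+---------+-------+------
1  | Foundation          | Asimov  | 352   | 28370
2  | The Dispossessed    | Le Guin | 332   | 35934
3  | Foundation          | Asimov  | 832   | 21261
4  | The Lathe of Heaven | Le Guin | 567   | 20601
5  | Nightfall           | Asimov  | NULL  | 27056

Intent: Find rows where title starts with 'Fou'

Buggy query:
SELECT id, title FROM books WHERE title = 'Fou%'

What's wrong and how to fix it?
Bug: '=' compares the literal string including the % character; pattern matching needs LIKE

Fix: Replace '=' with LIKE so 'Fou%' is treated as a pattern

Corrected query:
SELECT id, title FROM books WHERE title LIKE 'Fou%'

Result:
id | title     
---+-----------
1  | Foundation
3  | Foundation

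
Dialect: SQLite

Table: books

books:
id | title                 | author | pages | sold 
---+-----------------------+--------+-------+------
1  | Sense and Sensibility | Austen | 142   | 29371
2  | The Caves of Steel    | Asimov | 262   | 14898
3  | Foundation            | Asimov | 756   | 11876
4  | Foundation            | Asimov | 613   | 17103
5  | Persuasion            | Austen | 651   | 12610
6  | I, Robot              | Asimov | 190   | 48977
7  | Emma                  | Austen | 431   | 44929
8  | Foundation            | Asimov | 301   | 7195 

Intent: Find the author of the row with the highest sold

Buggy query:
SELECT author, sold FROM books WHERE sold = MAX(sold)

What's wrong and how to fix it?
Bug: MAX(sold) is an aggregate and cannot be used directly in WHERE

Fix: Use a subquery: WHERE sold = (SELECT MAX(sold) FROM books)

Corrected query:
SELECT author, sold FROM books WHERE sold = (SELECT MAX(sold) FROM books)

Result:
author | sold 
-------+------
Asimov | 48977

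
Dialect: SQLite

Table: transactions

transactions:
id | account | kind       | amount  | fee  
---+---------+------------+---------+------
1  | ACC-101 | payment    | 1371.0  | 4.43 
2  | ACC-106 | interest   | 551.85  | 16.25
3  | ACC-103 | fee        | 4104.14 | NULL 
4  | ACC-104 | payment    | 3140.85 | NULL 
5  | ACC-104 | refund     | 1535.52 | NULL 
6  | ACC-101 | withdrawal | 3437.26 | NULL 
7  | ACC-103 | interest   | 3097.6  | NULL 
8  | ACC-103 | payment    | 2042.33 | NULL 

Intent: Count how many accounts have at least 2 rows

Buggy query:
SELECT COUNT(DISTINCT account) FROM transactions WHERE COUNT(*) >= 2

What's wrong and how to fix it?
Bug: WHERE filters individual rows, not groups, so a group-level COUNT is invalid there

Fix: Use a subquery that GROUPs and filters with HAVING, then count its rows

Corrected query:
SELECT COUNT(*) FROM (SELECT account FROM transactions GROUP BY account HAVING COUNT(*) >= 2)

Result:
COUNT(*)
--------
3       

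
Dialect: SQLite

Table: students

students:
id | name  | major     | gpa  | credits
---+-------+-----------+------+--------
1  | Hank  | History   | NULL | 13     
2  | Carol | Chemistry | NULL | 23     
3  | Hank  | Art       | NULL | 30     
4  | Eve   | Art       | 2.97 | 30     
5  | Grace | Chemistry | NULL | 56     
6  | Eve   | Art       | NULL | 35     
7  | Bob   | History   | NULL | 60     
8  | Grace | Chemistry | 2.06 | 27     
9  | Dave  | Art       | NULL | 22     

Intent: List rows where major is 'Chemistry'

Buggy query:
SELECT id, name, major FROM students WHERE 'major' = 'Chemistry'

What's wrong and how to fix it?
Bug: Single quotes denote string literals in SQL; the column name is being compared as a constant string

Fix: Remove the quotes around the column name (or use double quotes for an identifier)

Corrected query:
SELECT id, name, major FROM students WHERE major = 'Chemistry'

Result:
id | name  | major    
---+-------+----------
2  | Carol | Chemistry
5  | Grace | Chemistry
8  | Grace | Chemistry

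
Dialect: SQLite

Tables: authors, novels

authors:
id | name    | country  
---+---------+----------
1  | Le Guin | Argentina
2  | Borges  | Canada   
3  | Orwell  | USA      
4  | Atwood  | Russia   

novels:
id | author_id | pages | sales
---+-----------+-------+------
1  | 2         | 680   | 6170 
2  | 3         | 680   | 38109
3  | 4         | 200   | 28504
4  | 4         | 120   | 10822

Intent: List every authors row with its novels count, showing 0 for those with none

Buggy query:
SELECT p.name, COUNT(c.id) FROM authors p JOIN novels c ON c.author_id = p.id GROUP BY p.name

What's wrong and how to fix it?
Bug: An inner join excludes parents with zero children

Fix: Use LEFT JOIN so parents without children still appear (COUNT(c.id) gives 0)

Corrected query:
SELECT p.name, COUNT(c.id) FROM authors p LEFT JOIN novels c ON c.author_id = p.id GROUP BY p.name

Result:
name    | COUNT(c.id)
--------+------------
Atwood  | 2          
Borges  | 1          
Le Guin | 0          
Orwell  | 1          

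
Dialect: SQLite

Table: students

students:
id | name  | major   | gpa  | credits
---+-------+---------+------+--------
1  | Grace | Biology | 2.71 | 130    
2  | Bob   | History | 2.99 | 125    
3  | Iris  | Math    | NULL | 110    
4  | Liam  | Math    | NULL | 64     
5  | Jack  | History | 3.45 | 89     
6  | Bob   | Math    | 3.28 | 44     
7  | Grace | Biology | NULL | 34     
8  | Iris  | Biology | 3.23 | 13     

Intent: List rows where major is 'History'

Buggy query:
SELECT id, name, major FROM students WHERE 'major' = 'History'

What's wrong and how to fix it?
Bug: 'major' in single quotes is a string literal, not the column; the comparison is literal-vs-literal and never true

Fix: Reference the column as major without single quotes

Corrected query:
SELECT id, name, major FROM students WHERE major = 'History'

Result:
id | name | major  
---+------+--------
2  | Bob  | History
5  | Jack | History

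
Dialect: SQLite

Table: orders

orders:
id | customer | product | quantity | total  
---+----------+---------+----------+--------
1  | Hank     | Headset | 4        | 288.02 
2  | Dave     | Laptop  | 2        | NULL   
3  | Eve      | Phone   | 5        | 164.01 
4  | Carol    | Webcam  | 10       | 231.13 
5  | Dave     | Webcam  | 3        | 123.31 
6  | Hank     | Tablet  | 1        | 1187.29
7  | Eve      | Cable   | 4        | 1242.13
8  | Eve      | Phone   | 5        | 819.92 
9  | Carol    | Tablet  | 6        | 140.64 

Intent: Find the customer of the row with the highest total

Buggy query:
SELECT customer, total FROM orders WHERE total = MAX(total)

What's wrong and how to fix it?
Bug: MAX(total) is an aggregate and cannot be used directly in WHERE

Fix: Wrap MAX in a scalar subquery so WHERE compares against a single value

Corrected query:
SELECT customer, total FROM orders WHERE total = (SELECT MAX(total) FROM orders)

Result:
customer | total  
---------+--------
Eve      | 1242.13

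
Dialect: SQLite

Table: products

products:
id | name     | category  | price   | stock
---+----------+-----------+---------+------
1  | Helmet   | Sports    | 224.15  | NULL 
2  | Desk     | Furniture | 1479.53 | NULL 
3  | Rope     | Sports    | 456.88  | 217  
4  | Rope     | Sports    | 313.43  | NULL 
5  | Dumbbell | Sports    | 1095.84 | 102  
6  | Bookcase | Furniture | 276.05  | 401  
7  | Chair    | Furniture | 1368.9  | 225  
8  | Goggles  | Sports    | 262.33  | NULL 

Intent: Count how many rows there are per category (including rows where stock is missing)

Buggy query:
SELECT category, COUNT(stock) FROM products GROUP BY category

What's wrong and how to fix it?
Bug: COUNT(stock) skips NULLs, so groups with missing stock are undercounted

Fix: Use COUNT(*) to count all rows regardless of NULL

Corrected query:
SELECT category, COUNT(*) FROM products GROUP BY category

Result:
category  | COUNT(*)
----------+---------
Furniture | 3       
Sports    | 5       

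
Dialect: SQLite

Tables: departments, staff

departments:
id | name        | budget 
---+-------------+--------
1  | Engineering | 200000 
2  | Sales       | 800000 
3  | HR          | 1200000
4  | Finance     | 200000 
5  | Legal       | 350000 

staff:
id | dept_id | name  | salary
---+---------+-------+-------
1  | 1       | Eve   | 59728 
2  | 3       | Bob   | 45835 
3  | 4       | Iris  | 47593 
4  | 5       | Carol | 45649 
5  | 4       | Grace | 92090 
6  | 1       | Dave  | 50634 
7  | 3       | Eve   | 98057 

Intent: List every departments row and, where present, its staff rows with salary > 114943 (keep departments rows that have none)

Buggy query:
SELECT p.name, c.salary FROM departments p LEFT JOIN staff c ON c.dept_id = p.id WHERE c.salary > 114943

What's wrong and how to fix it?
Bug: A WHERE condition on the right-hand table after LEFT JOIN drops unmatched parents

Fix: Put 'c.salary > 114943' in the JOIN's ON clause instead of WHERE

Corrected query:
SELECT p.name, c.salary FROM departments p LEFT JOIN staff c ON c.dept_id = p.id AND c.salary > 114943

Result:
name        | salary
------------+-------
Engineering | NULL  
Sales       | NULL  
HR          | NULL  
Finance     | NULL  
Legal       | NULL  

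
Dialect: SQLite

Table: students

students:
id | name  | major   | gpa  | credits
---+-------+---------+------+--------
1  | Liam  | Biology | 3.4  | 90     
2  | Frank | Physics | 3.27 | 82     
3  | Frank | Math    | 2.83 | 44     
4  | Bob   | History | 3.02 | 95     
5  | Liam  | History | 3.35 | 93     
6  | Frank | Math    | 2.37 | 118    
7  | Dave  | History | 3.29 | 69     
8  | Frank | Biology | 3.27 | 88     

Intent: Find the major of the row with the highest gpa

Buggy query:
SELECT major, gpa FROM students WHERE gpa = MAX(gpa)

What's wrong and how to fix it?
Bug: WHERE is evaluated per row; an aggregate over the whole table isn't defined there

Fix: Wrap MAX in a scalar subquery so WHERE compares against a single value

Corrected query:
SELECT major, gpa FROM students WHERE gpa = (SELECT MAX(gpa) FROM students)

Result:
major   | gpa
--------+----
Biology | 3.4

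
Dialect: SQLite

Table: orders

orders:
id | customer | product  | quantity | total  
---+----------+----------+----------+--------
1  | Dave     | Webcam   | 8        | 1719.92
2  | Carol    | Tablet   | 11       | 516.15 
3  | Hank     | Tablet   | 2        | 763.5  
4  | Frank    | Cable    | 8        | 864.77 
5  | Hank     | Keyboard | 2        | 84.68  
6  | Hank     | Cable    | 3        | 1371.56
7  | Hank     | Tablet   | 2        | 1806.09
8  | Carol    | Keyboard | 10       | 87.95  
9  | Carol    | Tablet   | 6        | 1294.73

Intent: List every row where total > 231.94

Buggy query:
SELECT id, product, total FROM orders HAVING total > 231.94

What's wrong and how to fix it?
Bug: This is a non-aggregate query (no GROUP BY, no aggregates), so in SQLite the HAVING clause is invalid here; a row-level condition belongs in WHERE

Fix: Use WHERE for row-level filtering

Corrected query:
SELECT id, product, total FROM orders WHERE total > 231.94

Result:
id | product | total  
---+---------+--------
1  | Webcam  | 1719.92
2  | Tablet  | 516.15 
3  | Tablet  | 763.5  
4  | Cable   | 864.77 
6  | Cable   | 1371.56
7  | Tablet  | 1806.09
9  | Tablet  | 1294.73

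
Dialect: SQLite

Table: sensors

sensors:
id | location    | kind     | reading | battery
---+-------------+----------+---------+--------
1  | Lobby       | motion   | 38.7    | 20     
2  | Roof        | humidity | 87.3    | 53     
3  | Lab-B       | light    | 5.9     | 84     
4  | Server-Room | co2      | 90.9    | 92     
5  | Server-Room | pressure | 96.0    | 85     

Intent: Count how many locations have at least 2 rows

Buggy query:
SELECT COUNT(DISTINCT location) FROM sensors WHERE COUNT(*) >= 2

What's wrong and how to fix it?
Bug: WHERE filters individual rows, not groups, so a group-level COUNT is invalid there

Fix: Use a subquery that GROUPs and filters with HAVING, then count its rows

Corrected query:
SELECT COUNT(*) FROM (SELECT location FROM sensors GROUP BY location HAVING COUNT(*) >= 2)

Result:
COUNT(*)
--------
1       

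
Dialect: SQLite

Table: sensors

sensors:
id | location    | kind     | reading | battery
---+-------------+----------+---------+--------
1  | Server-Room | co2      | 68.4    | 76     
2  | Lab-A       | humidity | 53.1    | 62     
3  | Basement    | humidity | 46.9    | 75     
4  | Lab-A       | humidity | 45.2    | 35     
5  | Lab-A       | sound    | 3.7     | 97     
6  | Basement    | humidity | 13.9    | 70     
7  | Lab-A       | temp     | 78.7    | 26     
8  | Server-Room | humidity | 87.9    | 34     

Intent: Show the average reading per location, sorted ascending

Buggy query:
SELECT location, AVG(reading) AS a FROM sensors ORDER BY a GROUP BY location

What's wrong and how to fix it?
Bug: GROUP BY must precede ORDER BY

Fix: Reorder: SELECT … FROM … GROUP BY … ORDER BY …

Corrected query:
SELECT location, AVG(reading) AS a FROM sensors GROUP BY location ORDER BY a

Result:
location    | a     
------------+-------
Basement    | 30.4  
Lab-A       | 45.175
Server-Room | 78.15 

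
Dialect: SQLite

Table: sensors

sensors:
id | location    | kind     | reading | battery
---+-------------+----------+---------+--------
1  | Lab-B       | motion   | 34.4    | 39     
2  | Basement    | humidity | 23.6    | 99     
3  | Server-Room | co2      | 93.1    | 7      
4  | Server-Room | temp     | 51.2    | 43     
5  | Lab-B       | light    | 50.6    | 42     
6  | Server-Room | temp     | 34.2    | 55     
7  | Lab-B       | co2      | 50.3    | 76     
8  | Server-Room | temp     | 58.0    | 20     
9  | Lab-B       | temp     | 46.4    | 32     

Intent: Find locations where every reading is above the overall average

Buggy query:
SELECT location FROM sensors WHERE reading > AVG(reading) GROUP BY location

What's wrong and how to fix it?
Bug: AVG() is an aggregate; it can't sit directly in WHERE

Fix: Use a subquery for AVG and a HAVING MIN(...) filter so the condition holds for every row in the group

Corrected query:
SELECT location FROM sensors GROUP BY location HAVING MIN(reading) > (SELECT AVG(reading) FROM sensors)

Result:
(no rows)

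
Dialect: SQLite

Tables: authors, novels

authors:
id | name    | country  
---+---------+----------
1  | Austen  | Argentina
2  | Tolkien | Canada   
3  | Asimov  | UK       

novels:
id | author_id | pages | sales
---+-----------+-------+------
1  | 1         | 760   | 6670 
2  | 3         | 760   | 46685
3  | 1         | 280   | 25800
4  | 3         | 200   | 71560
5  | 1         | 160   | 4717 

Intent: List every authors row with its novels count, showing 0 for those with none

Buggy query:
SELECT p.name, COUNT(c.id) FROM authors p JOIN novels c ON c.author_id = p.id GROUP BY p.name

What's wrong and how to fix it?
Bug: An inner join excludes parents with zero children

Fix: Switch to LEFT JOIN to retain unmatched parent rows

Corrected query:
SELECT p.name, COUNT(c.id) FROM authors p LEFT JOIN novels c ON c.author_id = p.id GROUP BY p.name

Result:
name    | COUNT(c.id)
--------+------------
Asimov  | 2          
Austen  | 3          
Tolkien | 0          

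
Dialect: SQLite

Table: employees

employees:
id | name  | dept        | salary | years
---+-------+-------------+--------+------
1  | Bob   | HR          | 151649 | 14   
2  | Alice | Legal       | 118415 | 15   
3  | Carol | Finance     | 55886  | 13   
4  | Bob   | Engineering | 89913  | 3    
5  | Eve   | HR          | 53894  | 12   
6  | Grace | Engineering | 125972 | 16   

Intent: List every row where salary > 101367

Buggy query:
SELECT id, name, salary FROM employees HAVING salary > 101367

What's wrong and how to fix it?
Bug: HAVING filters the output of aggregation, but this query has no GROUP BY and no aggregate functions, so SQLite rejects it (HAVING clause on a non-aggregate query); the condition here is per row

Fix: Replace HAVING with WHERE since the condition applies to individual rows

Corrected query:
SELECT id, name, salary FROM employees WHERE salary > 101367

Result:
id | name  | salary
---+-------+-------
1  | Bob   | 151649
2  | Alice | 118415
6  | Grace | 125972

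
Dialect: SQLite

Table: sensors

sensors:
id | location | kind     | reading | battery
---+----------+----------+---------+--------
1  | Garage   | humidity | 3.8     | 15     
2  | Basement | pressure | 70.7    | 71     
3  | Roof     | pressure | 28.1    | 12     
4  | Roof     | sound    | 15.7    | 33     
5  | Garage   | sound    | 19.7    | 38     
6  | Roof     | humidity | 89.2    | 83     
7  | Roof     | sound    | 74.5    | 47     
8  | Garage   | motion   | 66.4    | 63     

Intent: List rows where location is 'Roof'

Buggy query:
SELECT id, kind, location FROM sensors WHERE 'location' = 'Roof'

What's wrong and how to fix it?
Bug: Single quotes denote string literals in SQL; the column name is being compared as a constant string

Fix: Reference the column as location without single quotes

Corrected query:
SELECT id, kind, location FROM sensors WHERE location = 'Roof'

Result:
id | kind     | location
---+----------+---------
3  | pressure | Roof    
4  | sound    | Roof    
6  | humidity | Roof    
7  | sound    | Roof    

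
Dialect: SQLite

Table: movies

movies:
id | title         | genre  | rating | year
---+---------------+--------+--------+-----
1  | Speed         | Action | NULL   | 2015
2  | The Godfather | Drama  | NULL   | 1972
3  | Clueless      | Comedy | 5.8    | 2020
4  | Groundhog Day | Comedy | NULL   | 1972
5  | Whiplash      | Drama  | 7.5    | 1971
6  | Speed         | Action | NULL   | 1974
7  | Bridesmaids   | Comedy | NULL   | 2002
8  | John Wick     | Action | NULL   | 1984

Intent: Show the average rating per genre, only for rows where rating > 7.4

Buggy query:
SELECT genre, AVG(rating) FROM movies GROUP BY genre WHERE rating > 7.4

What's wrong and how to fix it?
Bug: WHERE cannot follow GROUP BY

Fix: Move the WHERE clause before GROUP BY

Corrected query:
SELECT genre, AVG(rating) FROM movies WHERE rating > 7.4 GROUP BY genre

Result:
genre | AVG(rating)
------+------------
Drama | 7.5        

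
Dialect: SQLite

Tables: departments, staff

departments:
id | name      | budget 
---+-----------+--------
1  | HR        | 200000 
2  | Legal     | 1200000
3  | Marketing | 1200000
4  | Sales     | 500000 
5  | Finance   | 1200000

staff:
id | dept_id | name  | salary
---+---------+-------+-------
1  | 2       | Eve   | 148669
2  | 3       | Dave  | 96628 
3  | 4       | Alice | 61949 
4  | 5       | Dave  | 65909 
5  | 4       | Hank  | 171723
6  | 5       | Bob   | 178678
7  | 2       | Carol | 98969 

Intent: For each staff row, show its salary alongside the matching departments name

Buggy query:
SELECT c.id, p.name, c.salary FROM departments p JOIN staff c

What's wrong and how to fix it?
Bug: Missing join condition: each staff row is matched to all departments rows instead of just its own

Fix: Add ON c.dept_id = p.id to the JOIN

Corrected query:
SELECT c.id, p.name, c.salary FROM departments p JOIN staff c ON c.dept_id = p.id

Result:
id | name      | salary
---+-----------+-------
1  | Legal     | 148669
2  | Marketing | 96628 
3  | Sales     | 61949 
4  | Finance   | 65909 
5  | Sales     | 171723
6  | Finance   | 178678
7  | Legal     | 98969 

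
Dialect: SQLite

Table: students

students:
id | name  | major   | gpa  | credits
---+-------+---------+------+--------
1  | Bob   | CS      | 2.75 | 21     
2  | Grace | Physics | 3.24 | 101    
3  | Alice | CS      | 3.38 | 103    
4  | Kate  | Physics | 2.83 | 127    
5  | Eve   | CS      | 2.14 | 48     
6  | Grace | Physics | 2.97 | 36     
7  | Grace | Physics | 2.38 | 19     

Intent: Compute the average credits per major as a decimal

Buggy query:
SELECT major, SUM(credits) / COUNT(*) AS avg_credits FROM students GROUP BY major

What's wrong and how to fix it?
Bug: Both operands are integers, so '/' performs integer division and truncates

Fix: Multiply by 1.0 (or CAST to REAL) to force floating-point division

Corrected query:
SELECT major, SUM(credits) * 1.0 / COUNT(*) AS avg_credits FROM students GROUP BY major

Result:
major   | avg_credits
--------+------------
CS      | 57.333333  
Physics | 70.75      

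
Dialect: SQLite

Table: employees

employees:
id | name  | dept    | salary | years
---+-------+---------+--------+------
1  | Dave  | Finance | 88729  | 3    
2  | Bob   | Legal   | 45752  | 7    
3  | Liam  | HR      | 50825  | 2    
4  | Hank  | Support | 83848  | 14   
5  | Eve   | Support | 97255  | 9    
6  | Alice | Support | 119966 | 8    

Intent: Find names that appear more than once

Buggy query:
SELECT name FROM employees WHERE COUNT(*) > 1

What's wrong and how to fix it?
Bug: WHERE can't reference COUNT(*); aggregates are computed after WHERE

Fix: Group first, then use HAVING for the count condition

Corrected query:
SELECT name FROM employees GROUP BY name HAVING COUNT(*) > 1

Result:
(no rows)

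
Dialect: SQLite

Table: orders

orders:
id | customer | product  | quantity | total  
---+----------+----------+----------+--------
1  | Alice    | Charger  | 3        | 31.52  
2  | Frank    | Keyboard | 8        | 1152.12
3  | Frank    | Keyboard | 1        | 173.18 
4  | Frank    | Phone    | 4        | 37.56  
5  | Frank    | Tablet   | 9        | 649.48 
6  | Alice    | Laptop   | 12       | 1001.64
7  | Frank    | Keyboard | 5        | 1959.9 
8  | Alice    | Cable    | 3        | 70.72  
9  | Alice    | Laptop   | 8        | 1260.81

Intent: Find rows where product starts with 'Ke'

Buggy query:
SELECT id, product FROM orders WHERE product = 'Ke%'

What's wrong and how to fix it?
Bug: '=' compares the literal string including the % character; pattern matching needs LIKE

Fix: Use LIKE for wildcard pattern matching

Corrected query:
SELECT id, product FROM orders WHERE product LIKE 'Ke%'

Result:
id | product 
---+---------
2  | Keyboard
3  | Keyboard
7  | Keyboard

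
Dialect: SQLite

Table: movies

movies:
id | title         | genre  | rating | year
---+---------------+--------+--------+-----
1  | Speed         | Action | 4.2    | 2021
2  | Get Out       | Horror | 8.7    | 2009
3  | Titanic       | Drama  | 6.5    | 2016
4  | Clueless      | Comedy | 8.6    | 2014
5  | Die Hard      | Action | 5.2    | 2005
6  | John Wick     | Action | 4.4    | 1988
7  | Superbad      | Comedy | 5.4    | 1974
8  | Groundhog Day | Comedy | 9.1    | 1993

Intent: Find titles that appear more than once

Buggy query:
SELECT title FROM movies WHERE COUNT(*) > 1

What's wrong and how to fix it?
Bug: COUNT(*) is an aggregate and cannot be used in WHERE

Fix: Group first, then use HAVING for the count condition

Corrected query:
SELECT title FROM movies GROUP BY title HAVING COUNT(*) > 1

Result:
(no rows)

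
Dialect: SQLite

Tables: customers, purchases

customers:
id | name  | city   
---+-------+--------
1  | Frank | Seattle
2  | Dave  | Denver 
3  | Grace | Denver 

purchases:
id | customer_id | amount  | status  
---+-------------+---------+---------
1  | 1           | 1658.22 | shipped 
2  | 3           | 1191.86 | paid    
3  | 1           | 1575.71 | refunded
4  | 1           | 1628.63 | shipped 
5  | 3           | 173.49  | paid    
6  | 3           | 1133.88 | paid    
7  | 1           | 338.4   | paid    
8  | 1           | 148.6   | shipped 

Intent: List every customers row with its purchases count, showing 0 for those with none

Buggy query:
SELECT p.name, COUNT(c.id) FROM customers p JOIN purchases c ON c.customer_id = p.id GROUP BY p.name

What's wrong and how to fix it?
Bug: An inner join excludes parents with zero children

Fix: Use LEFT JOIN so parents without children still appear (COUNT(c.id) gives 0)

Corrected query:
SELECT p.name, COUNT(c.id) FROM customers p LEFT JOIN purchases c ON c.customer_id = p.id GROUP BY p.name

Result:
name  | COUNT(c.id)
------+------------
Dave  | 0          
Frank | 5          
Grace | 3          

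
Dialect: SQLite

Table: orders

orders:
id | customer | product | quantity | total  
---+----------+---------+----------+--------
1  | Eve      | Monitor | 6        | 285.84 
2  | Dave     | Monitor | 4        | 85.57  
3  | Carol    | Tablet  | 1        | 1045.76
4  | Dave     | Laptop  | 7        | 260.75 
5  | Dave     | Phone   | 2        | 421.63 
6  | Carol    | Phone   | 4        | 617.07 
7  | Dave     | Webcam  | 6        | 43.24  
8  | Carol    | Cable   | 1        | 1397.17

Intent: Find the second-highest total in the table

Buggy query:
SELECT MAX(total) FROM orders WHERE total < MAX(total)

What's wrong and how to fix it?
Bug: The inner MAX is an aggregate inside WHERE, which is not allowed

Fix: Put the inner MAX in a scalar subquery

Corrected query:
SELECT MAX(total) FROM orders WHERE total < (SELECT MAX(total) FROM orders)

Result:
MAX(total)
----------
1045.76   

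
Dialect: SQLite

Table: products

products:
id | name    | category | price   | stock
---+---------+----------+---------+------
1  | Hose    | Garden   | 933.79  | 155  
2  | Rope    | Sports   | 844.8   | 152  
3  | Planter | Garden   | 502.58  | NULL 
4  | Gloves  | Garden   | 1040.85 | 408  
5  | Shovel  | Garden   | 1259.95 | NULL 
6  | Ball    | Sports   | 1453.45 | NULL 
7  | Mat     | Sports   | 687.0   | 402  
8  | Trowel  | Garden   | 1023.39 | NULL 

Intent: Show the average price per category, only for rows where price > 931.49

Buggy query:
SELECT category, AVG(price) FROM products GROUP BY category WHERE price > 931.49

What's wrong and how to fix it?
Bug: Row-level WHERE must come before GROUP BY in the clause order

Fix: Place WHERE between FROM and GROUP BY

Corrected query:
SELECT category, AVG(price) FROM products WHERE price > 931.49 GROUP BY category

Result:
category | AVG(price)
---------+-----------
Garden   | 1064.495  
Sports   | 1453.45   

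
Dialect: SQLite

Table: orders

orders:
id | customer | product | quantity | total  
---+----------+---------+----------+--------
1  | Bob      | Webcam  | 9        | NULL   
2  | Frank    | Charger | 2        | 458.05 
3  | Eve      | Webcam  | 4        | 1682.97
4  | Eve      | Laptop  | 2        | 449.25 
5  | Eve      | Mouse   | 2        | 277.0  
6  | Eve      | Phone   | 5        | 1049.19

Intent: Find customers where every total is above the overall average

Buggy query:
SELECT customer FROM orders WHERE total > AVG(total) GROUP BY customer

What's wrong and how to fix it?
Bug: AVG() is an aggregate; it can't sit directly in WHERE

Fix: Use a subquery for AVG and a HAVING MIN(...) filter so the condition holds for every row in the group

Corrected query:
SELECT customer FROM orders GROUP BY customer HAVING MIN(total) > (SELECT AVG(total) FROM orders)

Result:
(no rows)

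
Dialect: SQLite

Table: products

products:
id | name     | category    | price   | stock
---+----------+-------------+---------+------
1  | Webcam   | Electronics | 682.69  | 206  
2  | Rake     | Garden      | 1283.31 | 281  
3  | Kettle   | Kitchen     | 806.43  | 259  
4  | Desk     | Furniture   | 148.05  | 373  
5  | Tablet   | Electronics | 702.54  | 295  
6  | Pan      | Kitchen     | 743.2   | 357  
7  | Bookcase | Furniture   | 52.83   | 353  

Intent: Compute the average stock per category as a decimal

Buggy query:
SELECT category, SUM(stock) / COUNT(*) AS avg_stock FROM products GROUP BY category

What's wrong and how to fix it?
Bug: Both operands are integers, so '/' performs integer division and truncates

Fix: Multiply by 1.0 (or CAST to REAL) to force floating-point division

Corrected query:
SELECT category, SUM(stock) * 1.0 / COUNT(*) AS avg_stock FROM products GROUP BY category

Result:
category    | avg_stock
------------+----------
Electronics | 250.5    
Furniture   | 363      
Garden      | 281      
Kitchen     | 308      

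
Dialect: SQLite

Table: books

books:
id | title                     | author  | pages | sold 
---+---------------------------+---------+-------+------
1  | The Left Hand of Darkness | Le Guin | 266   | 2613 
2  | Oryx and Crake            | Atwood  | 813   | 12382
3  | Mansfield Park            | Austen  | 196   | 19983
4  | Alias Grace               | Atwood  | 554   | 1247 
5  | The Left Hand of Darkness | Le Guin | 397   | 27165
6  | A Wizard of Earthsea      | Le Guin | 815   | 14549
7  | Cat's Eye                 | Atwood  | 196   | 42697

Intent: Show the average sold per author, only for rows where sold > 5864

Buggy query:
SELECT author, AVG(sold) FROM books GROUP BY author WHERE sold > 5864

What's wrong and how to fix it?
Bug: WHERE cannot follow GROUP BY

Fix: Move the WHERE clause before GROUP BY

Corrected query:
SELECT author, AVG(sold) FROM books WHERE sold > 5864 GROUP BY author

Result:
author  | AVG(sold)
--------+----------
Atwood  | 27539.5  
Austen  | 19983    
Le Guin | 20857    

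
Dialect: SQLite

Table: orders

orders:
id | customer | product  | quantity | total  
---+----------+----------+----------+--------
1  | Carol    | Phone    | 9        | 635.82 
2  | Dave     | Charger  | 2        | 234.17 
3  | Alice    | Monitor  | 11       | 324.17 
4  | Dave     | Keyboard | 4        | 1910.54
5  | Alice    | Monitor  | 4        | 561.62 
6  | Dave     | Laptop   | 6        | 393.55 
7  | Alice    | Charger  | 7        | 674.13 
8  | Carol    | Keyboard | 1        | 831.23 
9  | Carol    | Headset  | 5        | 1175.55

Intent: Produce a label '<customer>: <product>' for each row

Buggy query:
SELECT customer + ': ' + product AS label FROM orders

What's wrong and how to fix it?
Bug: SQLite uses || for string concatenation; + coerces text to numbers (yielding 0)

Fix: Use the || operator for string concatenation

Corrected query:
SELECT customer || ': ' || product AS label FROM orders

Result:
label          
---------------
Carol: Phone   
Dave: Charger  
Alice: Monitor 
Dave: Keyboard 
Alice: Monitor 
Dave: Laptop   
Alice: Charger 
Carol: Keyboard
Carol: Headset 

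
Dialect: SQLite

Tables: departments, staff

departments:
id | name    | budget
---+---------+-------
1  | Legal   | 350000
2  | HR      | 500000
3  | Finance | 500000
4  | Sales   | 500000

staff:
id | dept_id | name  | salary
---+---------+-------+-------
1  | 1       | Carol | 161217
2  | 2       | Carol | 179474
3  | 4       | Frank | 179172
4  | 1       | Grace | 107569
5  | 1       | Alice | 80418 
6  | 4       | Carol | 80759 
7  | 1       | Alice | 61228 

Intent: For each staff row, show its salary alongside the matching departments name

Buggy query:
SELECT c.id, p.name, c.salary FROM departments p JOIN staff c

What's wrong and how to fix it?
Bug: Missing join condition: each staff row is matched to all departments rows instead of just its own

Fix: Specify the join condition linking the foreign key to the parent id

Corrected query:
SELECT c.id, p.name, c.salary FROM departments p JOIN staff c ON c.dept_id = p.id

Result:
id | name  | salary
---+-------+-------
1  | Legal | 161217
2  | HR    | 179474
3  | Sales | 179172
4  | Legal | 107569
5  | Legal | 80418 
6  | Sales | 80759 
7  | Legal | 61228 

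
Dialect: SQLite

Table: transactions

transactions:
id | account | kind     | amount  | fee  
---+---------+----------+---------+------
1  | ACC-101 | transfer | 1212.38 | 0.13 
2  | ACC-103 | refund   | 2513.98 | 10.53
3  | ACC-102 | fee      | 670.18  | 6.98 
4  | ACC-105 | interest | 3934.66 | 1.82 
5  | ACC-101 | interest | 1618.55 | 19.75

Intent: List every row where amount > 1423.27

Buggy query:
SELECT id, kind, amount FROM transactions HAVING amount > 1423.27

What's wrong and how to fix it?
Bug: This is a non-aggregate query (no GROUP BY, no aggregates), so in SQLite the HAVING clause is invalid here; a row-level condition belongs in WHERE

Fix: Replace HAVING with WHERE since the condition applies to individual rows

Corrected query:
SELECT id, kind, amount FROM transactions WHERE amount > 1423.27

Result:
id | kind     | amount 
---+----------+--------
2  | refund   | 2513.98
4  | interest | 3934.66
5  | interest | 1618.55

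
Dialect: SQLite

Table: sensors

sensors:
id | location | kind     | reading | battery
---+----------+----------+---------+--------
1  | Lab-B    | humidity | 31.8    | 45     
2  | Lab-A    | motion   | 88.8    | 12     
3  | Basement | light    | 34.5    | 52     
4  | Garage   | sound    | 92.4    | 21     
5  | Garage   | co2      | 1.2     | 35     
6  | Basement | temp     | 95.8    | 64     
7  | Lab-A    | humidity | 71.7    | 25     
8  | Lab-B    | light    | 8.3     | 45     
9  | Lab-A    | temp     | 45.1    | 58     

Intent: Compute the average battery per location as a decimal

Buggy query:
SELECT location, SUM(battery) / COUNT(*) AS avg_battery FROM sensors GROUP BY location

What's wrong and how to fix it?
Bug: SUM(battery) and COUNT(*) are both integers; the division truncates the fractional part

Fix: Multiply by 1.0 (or CAST to REAL) to force floating-point division

Corrected query:
SELECT location, SUM(battery) * 1.0 / COUNT(*) AS avg_battery FROM sensors GROUP BY location

Result:
location | avg_battery
---------+------------
Basement | 58         
Garage   | 28         
Lab-A    | 31.666667  
Lab-B    | 45         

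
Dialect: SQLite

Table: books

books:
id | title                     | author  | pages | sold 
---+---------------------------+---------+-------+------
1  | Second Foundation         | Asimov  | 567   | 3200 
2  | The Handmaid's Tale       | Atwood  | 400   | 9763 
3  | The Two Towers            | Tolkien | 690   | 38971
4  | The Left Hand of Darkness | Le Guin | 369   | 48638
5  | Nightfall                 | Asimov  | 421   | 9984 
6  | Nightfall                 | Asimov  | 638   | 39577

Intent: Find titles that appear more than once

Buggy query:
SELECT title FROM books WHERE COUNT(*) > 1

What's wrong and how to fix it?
Bug: COUNT(*) is an aggregate and cannot be used in WHERE

Fix: Group first, then use HAVING for the count condition

Corrected query:
SELECT title FROM books GROUP BY title HAVING COUNT(*) > 1

Result:
title    
---------
Nightfall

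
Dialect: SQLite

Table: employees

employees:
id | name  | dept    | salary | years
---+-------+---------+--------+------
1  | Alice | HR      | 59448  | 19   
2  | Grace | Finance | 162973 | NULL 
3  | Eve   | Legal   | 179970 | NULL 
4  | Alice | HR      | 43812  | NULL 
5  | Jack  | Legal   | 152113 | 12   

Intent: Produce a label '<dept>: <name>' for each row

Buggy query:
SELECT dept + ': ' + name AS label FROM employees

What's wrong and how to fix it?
Bug: '+' is numeric addition; on text columns SQLite converts them to 0 instead of concatenating

Fix: Use the || operator for string concatenation

Corrected query:
SELECT dept || ': ' || name AS label FROM employees

Result:
label         
--------------
HR: Alice     
Finance: Grace
Legal: Eve    
HR: Alice     
Legal: Jack   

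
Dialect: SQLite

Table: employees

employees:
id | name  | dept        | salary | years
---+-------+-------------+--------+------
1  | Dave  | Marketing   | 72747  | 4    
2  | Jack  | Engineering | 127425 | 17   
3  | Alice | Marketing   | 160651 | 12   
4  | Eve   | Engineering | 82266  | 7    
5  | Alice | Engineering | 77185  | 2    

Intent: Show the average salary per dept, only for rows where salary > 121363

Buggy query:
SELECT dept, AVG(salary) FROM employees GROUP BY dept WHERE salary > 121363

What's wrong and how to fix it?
Bug: WHERE cannot follow GROUP BY

Fix: Move the WHERE clause before GROUP BY

Corrected query:
SELECT dept, AVG(salary) FROM employees WHERE salary > 121363 GROUP BY dept

Result:
dept        | AVG(salary)
------------+------------
Engineering | 127425     
Marketing   | 160651     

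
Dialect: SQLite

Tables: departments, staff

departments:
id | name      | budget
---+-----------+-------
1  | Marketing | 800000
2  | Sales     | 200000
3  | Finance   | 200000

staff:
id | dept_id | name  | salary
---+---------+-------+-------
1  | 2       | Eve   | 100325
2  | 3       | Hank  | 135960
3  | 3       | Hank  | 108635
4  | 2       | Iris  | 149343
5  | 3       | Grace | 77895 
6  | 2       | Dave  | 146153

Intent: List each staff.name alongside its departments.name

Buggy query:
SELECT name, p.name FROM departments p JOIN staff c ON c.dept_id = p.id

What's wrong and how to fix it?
Bug: 'name' exists in both joined tables, so the database can't tell which one is meant

Fix: Prefix ambiguous columns with the table alias

Corrected query:
SELECT c.name, p.name FROM departments p JOIN staff c ON c.dept_id = p.id

Result:
name  | name   
------+--------
Eve   | Sales  
Hank  | Finance
Hank  | Finance
Iris  | Sales  
Grace | Finance
Dave  | Sales  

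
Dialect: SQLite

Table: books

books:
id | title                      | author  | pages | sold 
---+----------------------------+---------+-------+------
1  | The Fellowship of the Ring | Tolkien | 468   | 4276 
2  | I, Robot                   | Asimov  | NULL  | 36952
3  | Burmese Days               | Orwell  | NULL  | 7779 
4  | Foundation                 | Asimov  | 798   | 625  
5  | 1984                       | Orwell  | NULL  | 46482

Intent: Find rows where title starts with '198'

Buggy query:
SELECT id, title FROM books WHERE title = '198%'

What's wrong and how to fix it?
Bug: Wildcards only work with LIKE; '=' treats '%' as a literal character

Fix: Use LIKE for wildcard pattern matching

Corrected query:
SELECT id, title FROM books WHERE title LIKE '198%'

Result:
id | title
---+------
5  | 1984 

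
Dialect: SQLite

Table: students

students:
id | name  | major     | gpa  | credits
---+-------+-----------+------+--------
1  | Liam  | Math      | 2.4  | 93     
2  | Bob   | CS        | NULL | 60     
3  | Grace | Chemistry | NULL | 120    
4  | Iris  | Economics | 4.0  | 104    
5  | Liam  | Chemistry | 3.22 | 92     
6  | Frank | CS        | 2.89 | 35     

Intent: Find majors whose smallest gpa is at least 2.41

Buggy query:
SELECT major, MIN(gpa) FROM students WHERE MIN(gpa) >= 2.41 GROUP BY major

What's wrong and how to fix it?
Bug: MIN() in WHERE is a misuse of aggregate

Fix: Use HAVING for the per-group MIN condition

Corrected query:
SELECT major, MIN(gpa) FROM students GROUP BY major HAVING MIN(gpa) >= 2.41

Result:
major     | MIN(gpa)
----------+---------
CS        | 2.89    
Chemistry | 3.22    
Economics | 4       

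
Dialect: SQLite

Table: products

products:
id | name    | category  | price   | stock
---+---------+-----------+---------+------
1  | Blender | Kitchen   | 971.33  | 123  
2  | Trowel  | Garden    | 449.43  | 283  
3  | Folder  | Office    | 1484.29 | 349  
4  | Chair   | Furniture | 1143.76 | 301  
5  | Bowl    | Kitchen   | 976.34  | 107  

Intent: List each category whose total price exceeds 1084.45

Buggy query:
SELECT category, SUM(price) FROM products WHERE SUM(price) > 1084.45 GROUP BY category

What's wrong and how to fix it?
Bug: SUM(price) is an aggregate, but WHERE filters rows before aggregation

Fix: Move the aggregate condition to a HAVING clause

Corrected query:
SELECT category, SUM(price) FROM products GROUP BY category HAVING SUM(price) > 1084.45

Result:
category  | SUM(price)
----------+-----------
Furniture | 1143.76   
Kitchen   | 1947.67   
Office    | 1484.29   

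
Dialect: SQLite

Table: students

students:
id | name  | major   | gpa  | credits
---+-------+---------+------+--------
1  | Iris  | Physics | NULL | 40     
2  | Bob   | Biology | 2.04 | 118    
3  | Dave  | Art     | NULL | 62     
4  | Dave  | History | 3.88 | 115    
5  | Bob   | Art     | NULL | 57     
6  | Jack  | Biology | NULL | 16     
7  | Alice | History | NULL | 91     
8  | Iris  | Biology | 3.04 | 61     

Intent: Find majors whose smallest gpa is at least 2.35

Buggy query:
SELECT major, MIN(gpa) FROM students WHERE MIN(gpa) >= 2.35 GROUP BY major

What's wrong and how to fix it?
Bug: MIN() in WHERE is a misuse of aggregate

Fix: Replace WHERE with HAVING after the GROUP BY

Corrected query:
SELECT major, MIN(gpa) FROM students GROUP BY major HAVING MIN(gpa) >= 2.35

Result:
major   | MIN(gpa)
--------+---------
History | 3.88    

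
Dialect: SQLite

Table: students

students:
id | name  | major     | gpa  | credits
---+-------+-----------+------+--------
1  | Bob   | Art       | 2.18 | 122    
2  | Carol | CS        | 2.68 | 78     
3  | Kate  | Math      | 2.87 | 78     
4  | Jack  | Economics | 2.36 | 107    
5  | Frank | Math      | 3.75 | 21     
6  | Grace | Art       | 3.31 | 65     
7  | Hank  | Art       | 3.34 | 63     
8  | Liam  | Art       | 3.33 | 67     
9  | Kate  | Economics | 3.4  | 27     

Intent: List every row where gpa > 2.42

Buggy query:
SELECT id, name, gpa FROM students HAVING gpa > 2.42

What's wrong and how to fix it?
Bug: HAVING filters the output of aggregation, but this query has no GROUP BY and no aggregate functions, so SQLite rejects it (HAVING clause on a non-aggregate query); the condition here is per row

Fix: Replace HAVING with WHERE since the condition applies to individual rows

Corrected query:
SELECT id, name, gpa FROM students WHERE gpa > 2.42

Result:
id | name  | gpa 
---+-------+-----
2  | Carol | 2.68
3  | Kate  | 2.87
5  | Frank | 3.75
6  | Grace | 3.31
7  | Hank  | 3.34
8  | Liam  | 3.33
9  | Kate  | 3.4 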